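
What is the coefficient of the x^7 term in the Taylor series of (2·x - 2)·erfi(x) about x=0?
Expand to order 7: (2·x - 2)·erfi(x) = -2·x^7/(21·√(π)) + 2·x^6/(5·√(π)) - 2·x^5/(5·√(π)) + 4·x^4/(3·√(π)) - 4·x^3/(3·√(π)) + 4·x^2/√(π) - 4·x/√(π) + O(x^8).
The coefficient of x^7 is -2/(21·√(π)).

Final answer: -2/(21·√(π))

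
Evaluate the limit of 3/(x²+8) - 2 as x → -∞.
Evaluate the dominant behaviour as x → -∞; each term tends to a finite value or vanishes.
Limit = -2.

Final answer: -2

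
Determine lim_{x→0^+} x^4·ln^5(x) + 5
The product is a 0·∞ indeterminate form at x → 0⁺.
Rewrite the product as ln^5(x) / x^(-4) and apply L'Hôpital, or use the standard hierarchy x^(-4) ≫ |ln x|^5 as x → 0⁺.
The indeterminate product → 0, so the limit = 5.

Final answer: 5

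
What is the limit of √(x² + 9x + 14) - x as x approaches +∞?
This is an ∞ − ∞ indeterminate form.
Multiply and divide by the conjugate √(x²+9x + 14) + x; the x² terms cancel, leaving (9x + 14)/(√(x²+9x + 14)+x) → 9/2.
Limit = 9/2.

Final answer: 9/2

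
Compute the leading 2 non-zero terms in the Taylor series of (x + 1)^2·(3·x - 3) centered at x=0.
-3·x - 3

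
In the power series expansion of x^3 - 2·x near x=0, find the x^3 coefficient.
Expand to order 3: x^3 - 2·x = x^3 - 2·x + O(x^4).
The coefficient of x^3 is 1.

Final answer: 1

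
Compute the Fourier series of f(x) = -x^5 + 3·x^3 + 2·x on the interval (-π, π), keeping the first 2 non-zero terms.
(-272 - 2·π^4 + 46·π^2)·sin(x) + (-8·π^2 + 10 + π^4)·sin(2·x)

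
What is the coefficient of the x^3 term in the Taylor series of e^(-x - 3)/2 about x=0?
Expand to order 3: e^(-x - 3)/2 = -x^3·e^(-3)/12 + x^2·e^(-3)/4 - x·e^(-3)/2 + e^(-3)/2 + O(x^4).
The coefficient of x^3 is -e^(-3)/12.

Final answer: -e^(-3)/12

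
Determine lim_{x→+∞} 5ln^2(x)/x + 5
The quotient is an ∞/∞ indeterminate form as x → +∞.
The polynomial denominator x dominates the logarithmic numerator (any positive power of x ≫ ln^2(x) as x → ∞), so the quotient → 0.
Adding the constant: 0 + 5 = 5. Limit = 5.

Final answer: 5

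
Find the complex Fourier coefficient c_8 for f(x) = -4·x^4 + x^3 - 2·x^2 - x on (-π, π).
Compute the real Fourier coefficients first: a_8 = -π^2/2 - 5/64, b_8 = 35/128 - π^2/4.
Then c_8 = (a_8 − i·b_8)/2 = -π^2/4 - 5/128 - 35·i/256 + i·π^2/8.

Final answer: -π^2/4 - 5/128 - 35·i/256 + i·π^2/8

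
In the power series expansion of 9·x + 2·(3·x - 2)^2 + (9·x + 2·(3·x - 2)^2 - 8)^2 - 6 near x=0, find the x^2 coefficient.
Expand to order 2: 9·x + 2·(3·x - 2)^2 + (9·x + 2·(3·x - 2)^2 - 8)^2 - 6 = 243·x^2 - 15·x + 2 + O(x^3).
The coefficient of x^2 is 243.

Final answer: 243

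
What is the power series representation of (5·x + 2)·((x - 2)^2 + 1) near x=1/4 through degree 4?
845/64 + 143·(x - 1/4)/16 - 57·(x - 1/4)^2/4 + 5·(x - 1/4)^3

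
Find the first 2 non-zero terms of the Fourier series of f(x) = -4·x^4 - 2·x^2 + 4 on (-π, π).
(-184 + 32·π^2)·cos(x) - 4·π^4/5 - 2·π^2/3 + 4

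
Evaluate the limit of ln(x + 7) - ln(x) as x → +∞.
This is an ∞ − ∞ indeterminate form.
Combine the logarithms: ln(x+7) − ln(x) = ln((x+7)/(x)) = ln(1 + 7/(x)) → ln(1) = 0.
Limit = 0.

Final answer: 0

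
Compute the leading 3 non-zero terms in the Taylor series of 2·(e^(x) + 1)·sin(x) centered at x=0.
x^3/3 + 2·x^2 + 4·x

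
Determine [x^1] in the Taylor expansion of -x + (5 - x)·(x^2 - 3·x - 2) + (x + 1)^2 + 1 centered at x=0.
Expand to order 1: -x + (5 - x)·(x^2 - 3·x - 2) + (x + 1)^2 + 1 = -12·x - 8 + O(x^2).
The coefficient of x^1 is -12.

Final answer: -12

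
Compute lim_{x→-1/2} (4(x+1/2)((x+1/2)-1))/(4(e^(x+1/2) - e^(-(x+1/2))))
Both numerator and denominator → 0 as x → -1/2; this is a 0/0 indeterminate form.
Expand each to leading order near x = -1/2: numerator ~ -4·(x + 1/2), denominator ~ 8·(x + 1/2).
The limit of the ratio is -1/2.

Final answer: -1/2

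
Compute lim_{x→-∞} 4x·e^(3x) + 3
The product is a 0·∞ indeterminate form at x → -∞.
Rewrite the product as 4x / e^(-3x) (an ∞/∞ form) and apply L'Hôpital, or use the standard hierarchy e^(3|x|) ≫ |x| as x → -∞.
The indeterminate product → 0, so the limit = 3.

Final answer: 3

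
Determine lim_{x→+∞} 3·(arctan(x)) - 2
Evaluate the dominant behaviour as x → +∞; each term tends to a finite value or vanishes.
Limit = -2 + 3·π/2.

Final answer: -2 + 3·π/2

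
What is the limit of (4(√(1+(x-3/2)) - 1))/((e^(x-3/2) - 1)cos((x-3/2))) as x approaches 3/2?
Both numerator and denominator → 0 as x → 3/2; this is a 0/0 indeterminate form.
Expand each to leading order near x = 3/2: numerator ~ 2·(x - 3/2), denominator ~ (x - 3/2).
The limit of the ratio is 2.

Final answer: 2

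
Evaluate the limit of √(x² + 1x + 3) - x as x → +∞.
As x → +∞: multiply by the conjugate to get (1x+3)/(√(x²+1x+3)+x); the denominator ~ 2x, so the limit is 1/2.
Limit = 1/2.

Final answer: 1/2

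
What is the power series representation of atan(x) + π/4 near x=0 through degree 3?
-x^3/3 + x + π/4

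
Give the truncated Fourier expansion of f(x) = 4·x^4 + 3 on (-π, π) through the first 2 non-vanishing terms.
(192 - 32·π^2)·cos(x) + 3 + 4·π^4/5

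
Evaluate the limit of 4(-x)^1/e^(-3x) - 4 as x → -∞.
The quotient is an ∞/∞ indeterminate form as x → -∞.
Compare growth rates of the dominant terms (exponentials ≫ polynomials ≫ logarithms), or apply L'Hôpital's rule; the quotient → 0.
Adding the constant: 0 - 4 = -4. Limit = -4.

Final answer: -4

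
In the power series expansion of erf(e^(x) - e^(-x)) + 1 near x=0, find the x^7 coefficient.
Expand to order 7: erf(e^(x) - e^(-x)) + 1 = -241·x^7/(180·√(π)) + 113·x^5/(30·√(π)) - 14·x^3/(3·√(π)) + 4·x/√(π) + 1 + O(x^8).
The coefficient of x^7 is -241/(180·√(π)).

Final answer: -241/(180·√(π))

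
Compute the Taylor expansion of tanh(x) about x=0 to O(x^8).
-17·x^7/315 + 2·x^5/15 - x^3/3 + x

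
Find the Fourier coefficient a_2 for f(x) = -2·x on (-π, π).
a_2 = (1/π) ∫_{-π}^{π} f(x)·cos(2x) dx.
Evaluate the integral (use parity and integration by parts as needed): a_2 = 0.

Final answer: 0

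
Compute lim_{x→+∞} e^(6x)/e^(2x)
This is an ∞/∞ indeterminate form as x → +∞.
Rewrite e^(6x)/e^(2x) = e^((6−2)x) = e^(4x); the exponent coefficient is 4 > 0 so e^(4x) → ∞.
Limit = ∞.

Final answer: ∞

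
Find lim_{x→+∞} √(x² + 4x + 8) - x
This is an ∞ − ∞ indeterminate form.
Multiply and divide by the conjugate √(x²+4x + 8) + x; the x² terms cancel, leaving (4x + 8)/(√(x²+4x + 8)+x) → 4/2 = 2.
Limit = 2.

Final answer: 2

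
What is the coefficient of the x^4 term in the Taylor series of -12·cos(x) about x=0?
Expand to order 4: -12·cos(x) = -x^4/2 + 6·x^2 - 12 + O(x^5).
The coefficient of x^4 is -1/2.

Final answer: -1/2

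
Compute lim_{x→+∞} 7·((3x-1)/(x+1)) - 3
Evaluate the dominant behaviour as x → +∞; each term tends to a finite value or vanishes.
Limit = 18.

Final answer: 18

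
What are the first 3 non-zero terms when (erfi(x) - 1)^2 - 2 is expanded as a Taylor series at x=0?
4·x^2/π - 4·x/√(π) - 1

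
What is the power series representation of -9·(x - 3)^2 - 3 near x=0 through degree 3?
-9·x^2 + 54·x - 84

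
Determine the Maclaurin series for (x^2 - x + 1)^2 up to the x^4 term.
x^4 - 2·x^3 + 3·x^2 - 2·x + 1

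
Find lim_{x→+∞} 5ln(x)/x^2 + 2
The quotient is an ∞/∞ indeterminate form as x → +∞.
The polynomial denominator x^2 dominates the logarithmic numerator (any positive power of x ≫ ln(x) as x → ∞), so the quotient → 0.
Adding the constant: 0 + 2 = 2. Limit = 2.

Final answer: 2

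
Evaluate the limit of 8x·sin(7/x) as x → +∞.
As x → +∞: let u = 7/x → 0⁺; then 8·x·sin(7/x) = 8·7·sin(u)/u → 8·7·1 = 56.
Limit = 56.

Final answer: 56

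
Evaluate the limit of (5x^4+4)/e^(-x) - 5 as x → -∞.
The quotient is an ∞/∞ indeterminate form as x → -∞.
Compare growth rates of the dominant terms (exponentials ≫ polynomials ≫ logarithms), or apply L'Hôpital's rule; the quotient → 0.
Adding the constant: 0 - 5 = -5. Limit = -5.

Final answer: -5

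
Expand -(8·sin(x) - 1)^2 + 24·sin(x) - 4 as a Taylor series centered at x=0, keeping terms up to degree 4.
64·x^4/3 - 20·x^3/3 - 64·x^2 + 40·x - 5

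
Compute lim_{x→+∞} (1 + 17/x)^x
As x → +∞: this is the defining limit (1 + 17/x)^x → e^17.
Limit = e^(17).

Final answer: e^(17)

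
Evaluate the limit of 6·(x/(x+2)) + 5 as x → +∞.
Evaluate the dominant behaviour as x → +∞; each term tends to a finite value or vanishes.
Limit = 11.

Final answer: 11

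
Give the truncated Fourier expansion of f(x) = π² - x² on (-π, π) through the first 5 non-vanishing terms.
4·cos(x) - cos(2·x) + 4·cos(3·x)/9 - cos(4·x)/4 + 2·π^2/3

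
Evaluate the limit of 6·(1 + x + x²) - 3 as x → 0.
Direct substitution at x = 0 gives 3.

Final answer: 3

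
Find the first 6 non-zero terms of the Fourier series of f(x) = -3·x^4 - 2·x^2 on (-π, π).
(-136 + 24·π^2)·cos(x) + (7 - 6·π^2)·cos(2·x) + (-8/9 + 8·π^2/3)·cos(3·x) + (1/16 - 3·π^2/2)·cos(4·x) + (56/625 + 24·π^2/25)·cos(5·x) - 3·π^4/5 - 2·π^2/3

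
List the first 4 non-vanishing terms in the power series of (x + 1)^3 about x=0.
x^3 + 3·x^2 + 3·x + 1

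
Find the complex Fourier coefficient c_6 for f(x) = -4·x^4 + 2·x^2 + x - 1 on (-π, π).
Compute the real Fourier coefficients first: a_6 = 10/27 - 8·π^2/9, b_6 = -1/3.
Then c_6 = (a_6 − i·b_6)/2 = -4·π^2/9 + 5/27 + i/6.

Final answer: -4·π^2/9 + 5/27 + i/6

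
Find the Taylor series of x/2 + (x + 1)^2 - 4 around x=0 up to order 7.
x^2 + 5·x/2 - 3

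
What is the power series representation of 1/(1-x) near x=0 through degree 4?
x^4 + x^3 + x^2 + x + 1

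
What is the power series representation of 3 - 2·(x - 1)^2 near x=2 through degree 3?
1 - 4·(x - 2) - 2·(x - 2)^2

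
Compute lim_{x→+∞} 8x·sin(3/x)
As x → +∞: let u = 3/x → 0⁺; then 8·x·sin(3/x) = 8·3·sin(u)/u → 8·3·1 = 24.
Limit = 24.

Final answer: 24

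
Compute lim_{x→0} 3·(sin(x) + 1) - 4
Direct substitution at x = 0 gives -1.

Final answer: -1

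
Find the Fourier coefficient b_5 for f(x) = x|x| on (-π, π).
b_5 = (1/π) ∫_{-π}^{π} f(x)·sin(5x) dx.
Evaluate the integral (use parity and integration by parts as needed): b_5 = (-8 + 50·π^2)/(125·π).

Final answer: (-8 + 50·π^2)/(125·π)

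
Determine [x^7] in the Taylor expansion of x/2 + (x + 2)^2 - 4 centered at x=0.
Expand to order 7: x/2 + (x + 2)^2 - 4 = x^2 + 9·x/2 + O(x^8).
The coefficient of x^7 is 0.

Final answer: 0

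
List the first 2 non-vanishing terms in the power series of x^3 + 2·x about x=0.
x^3 + 2·x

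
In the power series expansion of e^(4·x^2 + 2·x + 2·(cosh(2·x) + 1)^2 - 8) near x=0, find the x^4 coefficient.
Expand to order 4: e^(4·x^2 + 2·x + 2·(cosh(2·x) + 1)^2 - 8) = 254·x^4 + 124·x^3/3 + 22·x^2 + 2·x + 1 + O(x^5).
The coefficient of x^4 is 254.

Final answer: 254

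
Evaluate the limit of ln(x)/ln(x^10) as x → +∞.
This is an ∞/∞ indeterminate form as x → +∞.
Write ln(x^10) = 10·ln(x), reducing the quotient to 1/10.
Limit = 1/10.

Final answer: 1/10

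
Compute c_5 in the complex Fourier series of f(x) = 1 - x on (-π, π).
Compute the real Fourier coefficients first: a_5 = 0, b_5 = -2/5.
Then c_5 = (a_5 − i·b_5)/2 = i/5.

Final answer: i/5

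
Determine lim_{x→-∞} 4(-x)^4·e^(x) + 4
The product is a 0·∞ indeterminate form at x → -∞.
Rewrite the product as 4(-x)^4 / e^(-x) (an ∞/∞ form) and apply L'Hôpital, or use the standard hierarchy e^(|x|) ≫ |(-x)^4| as x → -∞.
The indeterminate product → 0, so the limit = 4.

Final answer: 4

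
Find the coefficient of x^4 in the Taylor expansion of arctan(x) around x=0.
Expand to order 4: arctan(x) = -x^3/3 + x + O(x^5).
The coefficient of x^4 is 0.

Final answer: 0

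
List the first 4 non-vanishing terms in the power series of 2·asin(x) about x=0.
5·x^7/56 + 3·x^5/20 + x^3/3 + 2·x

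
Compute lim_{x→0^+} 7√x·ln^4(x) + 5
The product is a 0·∞ indeterminate form at x → 0⁺.
Rewrite the product as 7·ln^4(x) / x^(-1/2) and apply L'Hôpital, or use the standard hierarchy x^(-1/2) ≫ |ln x|^4 as x → 0⁺.
The indeterminate product → 0, so the limit = 5.

Final answer: 5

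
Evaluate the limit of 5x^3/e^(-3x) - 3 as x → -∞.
The quotient is an ∞/∞ indeterminate form as x → -∞.
Compare growth rates of the dominant terms (exponentials ≫ polynomials ≫ logarithms), or apply L'Hôpital's rule; the quotient → 0.
Adding the constant: 0 - 3 = -3. Limit = -3.

Final answer: -3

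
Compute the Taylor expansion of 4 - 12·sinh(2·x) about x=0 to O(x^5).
-16·x^3 - 24·x + 4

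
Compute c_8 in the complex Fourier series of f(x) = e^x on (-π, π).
Compute the real Fourier coefficients first: a_8 = (-1 + e^(2·π))·e^(-π)/(65·π), b_8 = (8 - 8·e^(2·π))·e^(-π)/(65·π).
Then c_8 = (a_8 − i·b_8)/2 = -e^(-π)/(130·π) + e^(π)/(130·π) - 4·i·e^(-π)/(65·π) + 4·i·e^(π)/(65·π).

Final answer: -e^(-π)/(130·π) + e^(π)/(130·π) - 4·i·e^(-π)/(65·π) + 4·i·e^(π)/(65·π)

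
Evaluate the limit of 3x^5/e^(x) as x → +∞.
This is an ∞/∞ indeterminate form as x → +∞.
The exponential denominator e^(x) dominates the polynomial numerator (e^x ≫ x^5 as x → ∞), so the quotient → 0.
Limit = 0.

Final answer: 0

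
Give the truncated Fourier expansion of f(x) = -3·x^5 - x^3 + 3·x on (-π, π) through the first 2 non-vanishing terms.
(-702 - 6·π^4 + 118·π^2)·sin(x) + (-14·π^2 + 18 + 3·π^4)·sin(2·x)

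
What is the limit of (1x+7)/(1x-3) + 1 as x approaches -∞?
Evaluate the dominant behaviour as x → -∞; each term tends to a finite value or vanishes.
Limit = 2.

Final answer: 2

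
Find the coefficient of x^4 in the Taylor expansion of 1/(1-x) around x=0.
Expand to order 4: 1/(1-x) = x^4 + x^3 + x^2 + x + 1 + O(x^5).
The coefficient of x^4 is 1.

Final answer: 1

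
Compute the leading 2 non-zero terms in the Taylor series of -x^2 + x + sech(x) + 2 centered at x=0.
x + 3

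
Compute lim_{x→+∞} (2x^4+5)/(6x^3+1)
This is an ∞/∞ indeterminate form as x → +∞.
Divide numerator and denominator by x^4 and let the lower-order terms vanish; the numerator's degree 4 exceeds the denominator's degree 3, so the quotient diverges.
Limit = ∞.

Final answer: ∞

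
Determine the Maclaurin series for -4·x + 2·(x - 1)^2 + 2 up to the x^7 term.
2·x^2 - 8·x + 4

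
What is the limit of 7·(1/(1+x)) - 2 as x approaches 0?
Direct substitution at x = 0 gives 5.

Final answer: 5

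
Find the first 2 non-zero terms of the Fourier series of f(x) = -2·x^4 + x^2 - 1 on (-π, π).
(-100 + 16·π^2)·cos(x) - 2·π^4/5 - 1 + π^2/3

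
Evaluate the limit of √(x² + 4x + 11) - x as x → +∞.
This is an ∞ − ∞ indeterminate form.
Multiply and divide by the conjugate √(x²+4x + 11) + x; the x² terms cancel, leaving (4x + 11)/(√(x²+4x + 11)+x) → 4/2 = 2.
Limit = 2.

Final answer: 2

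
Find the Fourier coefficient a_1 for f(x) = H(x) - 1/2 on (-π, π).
a_1 = (1/π) ∫_{-π}^{π} f(x)·cos(1x) dx.
Evaluate the integral (use parity and integration by parts as needed): a_1 = 0.

Final answer: 0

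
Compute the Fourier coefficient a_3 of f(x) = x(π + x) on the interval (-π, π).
a_3 = (1/π) ∫_{-π}^{π} f(x)·cos(3x) dx.
Evaluate the integral (use parity and integration by parts as needed): a_3 = -4/9.

Final answer: -4/9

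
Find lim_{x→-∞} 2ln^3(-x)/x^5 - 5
The quotient is an ∞/∞ indeterminate form as x → -∞.
Compare growth rates of the dominant terms (exponentials ≫ polynomials ≫ logarithms), or apply L'Hôpital's rule; the quotient → 0.
Adding the constant: 0 - 5 = -5. Limit = -5.

Final answer: -5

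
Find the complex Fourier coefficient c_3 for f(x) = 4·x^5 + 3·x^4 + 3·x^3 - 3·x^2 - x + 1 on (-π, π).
Compute the real Fourier coefficients first: a_3 = 28/9 - 8·π^2/3, b_3 = -106·π^2/27 + 158/81 + 8·π^4/3.
Then c_3 = (a_3 − i·b_3)/2 = -4·π^2/3 + 14/9 - 4·i·π^4/3 - 79·i/81 + 53·i·π^2/27.

Final answer: -4·π^2/3 + 14/9 - 4·i·π^4/3 - 79·i/81 + 53·i·π^2/27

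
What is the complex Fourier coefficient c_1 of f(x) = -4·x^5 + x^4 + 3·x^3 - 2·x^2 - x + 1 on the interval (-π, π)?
Compute the real Fourier coefficients first: a_1 = 56 - 8·π^2, b_1 = -998 - 8·π^4 + 166·π^2.
Then c_1 = (a_1 − i·b_1)/2 = -4·π^2 + 28 - 83·i·π^2 + 4·i·π^4 + 499·i.

Final answer: -4·π^2 + 28 - 83·i·π^2 + 4·i·π^4 + 499·i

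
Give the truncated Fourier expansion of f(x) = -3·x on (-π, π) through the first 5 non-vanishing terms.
-6·sin(x) + 3·sin(2·x) - 2·sin(3·x) + 3·sin(4·x)/2 - 6·sin(5·x)/5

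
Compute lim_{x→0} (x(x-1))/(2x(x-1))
Both numerator and denominator → 0 as x → 0; this is a 0/0 indeterminate form.
Expand each to leading order near x = 0: numerator ~ -x, denominator ~ -2·x.
The limit of the ratio is 1/2.

Final answer: 1/2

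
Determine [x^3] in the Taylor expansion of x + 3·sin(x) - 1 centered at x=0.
Expand to order 3: x + 3·sin(x) - 1 = -x^3/2 + 4·x - 1 + O(x^4).
The coefficient of x^3 is -1/2.

Final answer: -1/2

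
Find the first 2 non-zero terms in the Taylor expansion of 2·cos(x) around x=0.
2 - x^2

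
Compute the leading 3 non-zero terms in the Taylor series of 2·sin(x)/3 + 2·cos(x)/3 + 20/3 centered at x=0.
-x^2/3 + 2·x/3 + 22/3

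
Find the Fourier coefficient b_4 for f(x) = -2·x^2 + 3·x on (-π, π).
b_4 = (1/π) ∫_{-π}^{π} f(x)·sin(4x) dx.
Evaluate the integral (use parity and integration by parts as needed): b_4 = -3/2.

Final answer: -3/2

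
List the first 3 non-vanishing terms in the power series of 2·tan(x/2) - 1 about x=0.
x^3/12 + x - 1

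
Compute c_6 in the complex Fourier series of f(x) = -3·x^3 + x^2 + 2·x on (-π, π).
Compute the real Fourier coefficients first: a_6 = 1/9, b_6 = -5/6 + π^2.
Then c_6 = (a_6 − i·b_6)/2 = 1/18 - i·π^2/2 + 5·i/12.

Final answer: 1/18 - i·π^2/2 + 5·i/12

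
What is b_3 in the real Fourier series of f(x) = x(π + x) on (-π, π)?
b_3 = (1/π) ∫_{-π}^{π} f(x)·sin(3x) dx.
Evaluate the integral (use parity and integration by parts as needed): b_3 = 2·π/3.

Final answer: 2·π/3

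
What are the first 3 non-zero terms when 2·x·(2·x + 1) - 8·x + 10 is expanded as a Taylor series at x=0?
4·x^2 - 6·x + 10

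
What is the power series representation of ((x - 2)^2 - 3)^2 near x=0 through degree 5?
x^4 - 8·x^3 + 18·x^2 - 8·x + 1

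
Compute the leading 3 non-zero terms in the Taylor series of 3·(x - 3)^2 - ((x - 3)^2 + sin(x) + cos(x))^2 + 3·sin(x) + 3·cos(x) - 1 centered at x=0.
-67·x^2/2 + 85·x - 71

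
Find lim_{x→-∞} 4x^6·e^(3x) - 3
The product is a 0·∞ indeterminate form at x → -∞.
Rewrite the product as 4x^6 / e^(-3x) (an ∞/∞ form) and apply L'Hôpital, or use the standard hierarchy e^(3|x|) ≫ |x^6| as x → -∞.
The indeterminate product → 0, so the limit = -3.

Final answer: -3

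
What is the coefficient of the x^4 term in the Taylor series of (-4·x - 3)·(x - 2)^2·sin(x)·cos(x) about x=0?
Expand to order 4: (-4·x - 3)·(x - 2)^2·sin(x)·cos(x) = -4·x^4/3 + 21·x^3 - 4·x^2 - 12·x + O(x^5).
The coefficient of x^4 is -4/3.

Final answer: -4/3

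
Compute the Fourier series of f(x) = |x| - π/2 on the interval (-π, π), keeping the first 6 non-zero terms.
-4·cos(x)/π - 4·cos(3·x)/(9·π) - 4·cos(5·x)/(25·π) - 4·cos(7·x)/(49·π) - 4·cos(9·x)/(81·π) - 4·cos(11·x)/(121·π)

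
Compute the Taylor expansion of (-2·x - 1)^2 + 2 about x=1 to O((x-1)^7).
11 + 12·(x - 1) + 4·(x - 1)^2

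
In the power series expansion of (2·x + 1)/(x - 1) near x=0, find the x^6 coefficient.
Expand to order 6: (2·x + 1)/(x - 1) = -3·x^6 - 3·x^5 - 3·x^4 - 3·x^3 - 3·x^2 - 3·x - 1 + O(x^7).
The coefficient of x^6 is -3.

Final answer: -3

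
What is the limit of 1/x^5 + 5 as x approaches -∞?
Evaluate the dominant behaviour as x → -∞; each term tends to a finite value or vanishes.
Limit = 5.

Final answer: 5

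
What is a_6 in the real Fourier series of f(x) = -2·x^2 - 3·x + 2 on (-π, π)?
a_6 = (1/π) ∫_{-π}^{π} f(x)·cos(6x) dx.
Evaluate the integral (use parity and integration by parts as needed): a_6 = -2/9.

Final answer: -2/9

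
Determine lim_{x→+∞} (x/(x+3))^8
As x → +∞: x/(x+3) = 1/(1 + 3/x) → 1, and the 8th power of a limit-1 base also → 1.
Limit = 1.

Final answer: 1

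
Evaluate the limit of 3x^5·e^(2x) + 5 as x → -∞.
The product is a 0·∞ indeterminate form at x → -∞.
Rewrite the product as 3x^5 / e^(-2x) (an ∞/∞ form) and apply L'Hôpital, or use the standard hierarchy e^(2|x|) ≫ |x^5| as x → -∞.
The indeterminate product → 0, so the limit = 5.

Final answer: 5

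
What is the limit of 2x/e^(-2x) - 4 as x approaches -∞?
The quotient is an ∞/∞ indeterminate form as x → -∞.
Compare growth rates of the dominant terms (exponentials ≫ polynomials ≫ logarithms), or apply L'Hôpital's rule; the quotient → 0.
Adding the constant: 0 - 4 = -4. Limit = -4.

Final answer: -4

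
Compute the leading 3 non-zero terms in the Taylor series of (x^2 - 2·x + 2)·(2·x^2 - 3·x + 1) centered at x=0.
11·x^2 - 8·x + 2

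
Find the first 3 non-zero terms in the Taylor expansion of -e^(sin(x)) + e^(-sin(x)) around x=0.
-x^7/45 + 2·x^5/15 - 2·x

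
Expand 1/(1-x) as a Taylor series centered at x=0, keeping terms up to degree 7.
x^7 + x^6 + x^5 + x^4 + x^3 + x^2 + x + 1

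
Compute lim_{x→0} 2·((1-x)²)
Direct substitution at x = 0 gives 2.

Final answer: 2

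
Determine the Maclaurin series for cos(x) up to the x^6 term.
-x^6/720 + x^4/24 - x^2/2 + 1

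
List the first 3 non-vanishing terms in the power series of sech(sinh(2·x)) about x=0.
2·x^4/3 - 2·x^2 + 1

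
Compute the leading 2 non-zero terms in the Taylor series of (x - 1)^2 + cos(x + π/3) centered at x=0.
x·(-2 - √(3)/2) + 3/2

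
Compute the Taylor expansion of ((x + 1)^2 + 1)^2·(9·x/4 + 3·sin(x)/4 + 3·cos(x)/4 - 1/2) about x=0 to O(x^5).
67·x^4/8 + 43·x^3/2 + 49·x^2/2 + 14·x + 1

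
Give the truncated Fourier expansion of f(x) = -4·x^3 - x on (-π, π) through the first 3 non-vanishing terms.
(46 - 8·π^2)·sin(x) + (-5 + 4·π^2)·sin(2·x) + (10/9 - 8·π^2/3)·sin(3·x)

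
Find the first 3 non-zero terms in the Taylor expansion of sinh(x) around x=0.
x^5/120 + x^3/6 + x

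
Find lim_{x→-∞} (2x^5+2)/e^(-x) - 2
The quotient is an ∞/∞ indeterminate form as x → -∞.
Compare growth rates of the dominant terms (exponentials ≫ polynomials ≫ logarithms), or apply L'Hôpital's rule; the quotient → 0.
Adding the constant: 0 - 2 = -2. Limit = -2.

Final answer: -2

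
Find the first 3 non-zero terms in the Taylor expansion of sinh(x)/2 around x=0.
x^5/240 + x^3/12 + x/2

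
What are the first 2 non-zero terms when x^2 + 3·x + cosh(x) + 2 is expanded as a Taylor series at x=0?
3·x + 3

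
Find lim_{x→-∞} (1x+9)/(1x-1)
Evaluate the dominant behaviour as x → -∞; each term tends to a finite value or vanishes.
Limit = 1.

Final answer: 1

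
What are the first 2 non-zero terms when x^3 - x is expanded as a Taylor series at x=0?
x^3 - x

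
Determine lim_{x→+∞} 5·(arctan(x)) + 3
Evaluate the dominant behaviour as x → +∞; each term tends to a finite value or vanishes.
Limit = 3 + 5·π/2.

Final answer: 3 + 5·π/2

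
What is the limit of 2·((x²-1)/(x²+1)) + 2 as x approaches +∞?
Evaluate the dominant behaviour as x → +∞; each term tends to a finite value or vanishes.
Limit = 4.

Final answer: 4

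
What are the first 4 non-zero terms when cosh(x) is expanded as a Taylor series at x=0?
x^6/720 + x^4/24 + x^2/2 + 1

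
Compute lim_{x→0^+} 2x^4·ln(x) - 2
The product is a 0·∞ indeterminate form at x → 0⁺.
Rewrite the product as 2·ln(x) / x^(-4) and apply L'Hôpital, or use the standard hierarchy x^(-4) ≫ |ln x| as x → 0⁺.
The indeterminate product → 0, so the limit = -2.

Final answer: -2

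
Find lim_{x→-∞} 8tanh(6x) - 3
Evaluate the dominant behaviour as x → -∞; each term tends to a finite value or vanishes.
Limit = -11.

Final answer: -11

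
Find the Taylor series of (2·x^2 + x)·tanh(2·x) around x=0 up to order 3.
4·x^3 + 2·x^2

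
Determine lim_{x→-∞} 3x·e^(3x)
This is a 0·∞ indeterminate form at x → -∞.
Rewrite the product as 3x / e^(-3x) (an ∞/∞ form) and apply L'Hôpital, or use the standard hierarchy e^(3|x|) ≫ |x| as x → -∞.
The indeterminate product → 0, so the limit = 0.

Final answer: 0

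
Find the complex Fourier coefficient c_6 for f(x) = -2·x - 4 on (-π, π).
Compute the real Fourier coefficients first: a_6 = 0, b_6 = 2/3.
Then c_6 = (a_6 − i·b_6)/2 = -i/3.

Final answer: -i/3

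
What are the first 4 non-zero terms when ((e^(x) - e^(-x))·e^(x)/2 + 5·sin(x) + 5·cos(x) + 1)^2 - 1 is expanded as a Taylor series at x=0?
-20·x^3 + 18·x^2 + 72·x + 35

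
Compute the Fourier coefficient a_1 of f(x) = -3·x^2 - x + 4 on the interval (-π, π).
a_1 = (1/π) ∫_{-π}^{π} f(x)·cos(1x) dx.
Evaluate the integral (use parity and integration by parts as needed): a_1 = 12.

Final answer: 12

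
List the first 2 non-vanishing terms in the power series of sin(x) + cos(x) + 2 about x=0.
x + 3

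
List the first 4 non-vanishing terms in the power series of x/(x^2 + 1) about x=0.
-x^7 + x^5 - x^3 + x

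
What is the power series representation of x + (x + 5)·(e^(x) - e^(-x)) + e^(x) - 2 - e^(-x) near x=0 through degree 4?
x^4/3 + 2·x^3 + 2·x^2 + 13·x - 2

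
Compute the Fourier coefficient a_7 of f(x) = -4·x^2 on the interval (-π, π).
a_7 = (1/π) ∫_{-π}^{π} f(x)·cos(7x) dx.
Evaluate the integral (use parity and integration by parts as needed): a_7 = 16/49.

Final answer: 16/49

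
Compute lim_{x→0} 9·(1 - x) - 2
Direct substitution at x = 0 gives 7.

Final answer: 7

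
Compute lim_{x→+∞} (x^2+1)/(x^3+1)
This is an ∞/∞ indeterminate form as x → +∞.
Divide numerator and denominator by x^3 and let the lower-order terms vanish; the numerator's degree 2 is below the denominator's degree 3, so the quotient → 0.
Limit = 0.

Final answer: 0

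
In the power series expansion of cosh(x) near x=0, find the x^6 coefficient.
Expand to order 6: cosh(x) = x^6/720 + x^4/24 + x^2/2 + 1 + O(x^7).
The coefficient of x^6 is 1/720.

Final answer: 1/720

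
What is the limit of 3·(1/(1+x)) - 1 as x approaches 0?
Direct substitution at x = 0 gives 2.

Final answer: 2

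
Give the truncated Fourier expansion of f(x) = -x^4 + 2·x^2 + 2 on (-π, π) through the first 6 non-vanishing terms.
(-56 + 8·π^2)·cos(x) + (5 - 2·π^2)·cos(2·x) + (-40/27 + 8·π^2/9)·cos(3·x) + (11/16 - π^2/2)·cos(4·x) + (-248/625 + 8·π^2/25)·cos(5·x) - π^4/5 + 2 + 2·π^2/3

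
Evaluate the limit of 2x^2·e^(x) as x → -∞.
This is a 0·∞ indeterminate form at x → -∞.
Rewrite the product as 2x^2 / e^(-x) (an ∞/∞ form) and apply L'Hôpital, or use the standard hierarchy e^(|x|) ≫ |x^2| as x → -∞.
The indeterminate product → 0, so the limit = 0.

Final answer: 0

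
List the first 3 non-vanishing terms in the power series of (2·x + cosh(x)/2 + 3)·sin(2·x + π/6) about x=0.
x^2·(-27/8 + 2·√(3)) + x·(1 + 7·√(3)/2) + 7/4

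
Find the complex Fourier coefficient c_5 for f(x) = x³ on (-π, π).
Compute the real Fourier coefficients first: a_5 = 0, b_5 = -12/125 + 2·π^2/5.
Then c_5 = (a_5 − i·b_5)/2 = -i·π^2/5 + 6·i/125.

Final answer: -i·π^2/5 + 6·i/125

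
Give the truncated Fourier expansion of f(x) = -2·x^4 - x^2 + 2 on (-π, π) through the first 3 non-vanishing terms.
(-92 + 16·π^2)·cos(x) + (5 - 4·π^2)·cos(2·x) - 2·π^4/5 - π^2/3 + 2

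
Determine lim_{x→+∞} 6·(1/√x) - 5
Evaluate the dominant behaviour as x → +∞; each term tends to a finite value or vanishes.
Limit = -5.

Final answer: -5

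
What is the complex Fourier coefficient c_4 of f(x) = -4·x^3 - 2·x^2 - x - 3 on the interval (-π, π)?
Compute the real Fourier coefficients first: a_4 = -1/2, b_4 = -1/4 + 2·π^2.
Then c_4 = (a_4 − i·b_4)/2 = -1/4 - i·π^2 + i/8.

Final answer: -1/4 - i·π^2 + i/8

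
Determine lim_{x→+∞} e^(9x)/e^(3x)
This is an ∞/∞ indeterminate form as x → +∞.
Rewrite e^(9x)/e^(3x) = e^((9−3)x) = e^(6x); the exponent coefficient is 6 > 0 so e^(6x) → ∞.
Limit = ∞.

Final answer: ∞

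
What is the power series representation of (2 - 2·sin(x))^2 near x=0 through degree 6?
8·x^6/45 - x^5/15 - 4·x^4/3 + 4·x^3/3 + 4·x^2 - 8·x + 4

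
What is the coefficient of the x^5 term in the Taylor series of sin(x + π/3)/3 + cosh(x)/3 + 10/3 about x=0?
Expand to order 5: sin(x + π/3)/3 + cosh(x)/3 + 10/3 = x^5/720 + x^4·(√(3)/144 + 1/72) - x^3/36 + x^2·(1/6 - √(3)/12) + x/6 + √(3)/6 + 11/3 + O(x^6).
The coefficient of x^5 is 1/720.

Final answer: 1/720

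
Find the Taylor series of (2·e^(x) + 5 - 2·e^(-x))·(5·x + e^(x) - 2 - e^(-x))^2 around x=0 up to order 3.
192·x^3 + 133·x^2 - 124·x + 20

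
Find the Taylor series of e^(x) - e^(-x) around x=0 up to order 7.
x^7/2520 + x^5/60 + x^3/3 + 2·x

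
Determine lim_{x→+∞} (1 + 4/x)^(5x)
As x → +∞: write (1 + 4/x)^(5x) = ((1 + 4/x)^x)^5 → (e^4)^5 = e^20.
Limit = e^(20).

Final answer: e^(20)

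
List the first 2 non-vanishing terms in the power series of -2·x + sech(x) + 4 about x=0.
5 - 2·x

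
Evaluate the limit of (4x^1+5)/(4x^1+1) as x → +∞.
This is an ∞/∞ indeterminate form as x → +∞.
Divide numerator and denominator by x and let the lower-order terms vanish; the leading terms give 4/4 = 1.
Limit = 1.

Final answer: 1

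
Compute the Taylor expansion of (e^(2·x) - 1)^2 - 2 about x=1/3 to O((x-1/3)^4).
-2·e^(2/3) - 1 + e^(4/3) + (-4·e^(2/3) + 4·e^(4/3))·(x - 1/3) + (-28·e^(8/3) - 20·e^(4/3) + 4·e^(2/3) + 8·e^(10/3) + 36·e^(2))·(x - 1/3)^2/(-3·e^(4/3) - 1 + 3·e^(2/3) + e^(2)) + (-104·e^(8/3) - 56·e^(4/3) + 8·e^(2/3) + 120·e^(2) + 32·e^(10/3))·(x - 1/3)^3/(-9·e^(4/3) - 3 + 9·e^(2/3) + 3·e^(2))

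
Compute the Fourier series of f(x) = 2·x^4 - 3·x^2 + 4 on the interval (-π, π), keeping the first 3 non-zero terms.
(108 - 16·π^2)·cos(x) + (-9 + 4·π^2)·cos(2·x) - π^2 + 4 + 2·π^4/5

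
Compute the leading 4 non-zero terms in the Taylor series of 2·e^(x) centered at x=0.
x^3/3 + x^2 + 2·x + 2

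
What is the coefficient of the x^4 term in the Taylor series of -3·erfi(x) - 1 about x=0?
Expand to order 4: -3·erfi(x) - 1 = -2·x^3/√(π) - 6·x/√(π) - 1 + O(x^5).
The coefficient of x^4 is 0.

Final answer: 0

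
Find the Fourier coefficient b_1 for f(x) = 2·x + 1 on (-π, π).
b_1 = (1/π) ∫_{-π}^{π} f(x)·sin(1x) dx.
Evaluate the integral (use parity and integration by parts as needed): b_1 = 4.

Final answer: 4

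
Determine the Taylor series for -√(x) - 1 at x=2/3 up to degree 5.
-1 - √(6)/3 - √(6)·(x - 2/3)/4 + 3·√(6)·(x - 2/3)^2/32 - 9·√(6)·(x - 2/3)^3/128 + 135·√(6)·(x - 2/3)^4/2048 - 567·√(6)·(x - 2/3)^5/8192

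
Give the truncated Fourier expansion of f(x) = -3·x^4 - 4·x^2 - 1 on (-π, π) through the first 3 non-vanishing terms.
(-128 + 24·π^2)·cos(x) + (5 - 6·π^2)·cos(2·x) - 3·π^4/5 - 4·π^2/3 - 1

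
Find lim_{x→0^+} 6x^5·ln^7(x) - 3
The product is a 0·∞ indeterminate form at x → 0⁺.
Rewrite the product as 6·ln^7(x) / x^(-5) and apply L'Hôpital, or use the standard hierarchy x^(-5) ≫ |ln x|^7 as x → 0⁺.
The indeterminate product → 0, so the limit = -3.

Final answer: -3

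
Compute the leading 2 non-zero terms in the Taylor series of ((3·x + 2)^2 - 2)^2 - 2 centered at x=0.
48·x + 2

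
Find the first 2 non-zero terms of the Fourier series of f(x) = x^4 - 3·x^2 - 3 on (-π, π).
(60 - 8·π^2)·cos(x) - π^2 - 3 + π^4/5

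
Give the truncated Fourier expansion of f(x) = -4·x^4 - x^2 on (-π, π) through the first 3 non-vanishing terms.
(-188 + 32·π^2)·cos(x) + (11 - 8·π^2)·cos(2·x) - 4·π^4/5 - π^2/3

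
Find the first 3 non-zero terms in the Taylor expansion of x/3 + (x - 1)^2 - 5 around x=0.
x^2 - 5·x/3 - 4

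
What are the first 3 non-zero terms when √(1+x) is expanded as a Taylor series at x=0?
-x^2/8 + x/2 + 1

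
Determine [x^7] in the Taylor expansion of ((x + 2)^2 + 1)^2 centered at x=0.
Expand to order 7: ((x + 2)^2 + 1)^2 = x^4 + 8·x^3 + 26·x^2 + 40·x + 25 + O(x^8).
The coefficient of x^7 is 0.

Final answer: 0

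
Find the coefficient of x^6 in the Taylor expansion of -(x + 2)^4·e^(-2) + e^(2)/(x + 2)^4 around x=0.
Expand to order 6: -(x + 2)^4·e^(-2) + e^(2)/(x + 2)^4 = 21·x^6·e^(2)/256 - 7·x^5·e^(2)/64 + x^4·(-e^(-2) + 35·e^(2)/256) + x^3·(-5·e^(2)/32 - 8·e^(-2)) + x^2·(-24·e^(-2) + 5·e^(2)/32) + x·(-32·e^(-2) - e^(2)/8) - 16·e^(-2) + e^(2)/16 + O(x^7).
The coefficient of x^6 is 21·e^(2)/256.

Final answer: 21·e^(2)/256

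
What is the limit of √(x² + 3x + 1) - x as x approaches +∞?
This is an ∞ − ∞ indeterminate form.
Multiply and divide by the conjugate √(x²+3x + 1) + x; the x² terms cancel, leaving (3x + 1)/(√(x²+3x + 1)+x) → 3/2.
Limit = 3/2.

Final answer: 3/2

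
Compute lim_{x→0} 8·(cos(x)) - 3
Direct substitution at x = 0 gives 5.

Final answer: 5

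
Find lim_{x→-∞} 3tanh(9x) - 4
Evaluate the dominant behaviour as x → -∞; each term tends to a finite value or vanishes.
Limit = -7.

Final answer: -7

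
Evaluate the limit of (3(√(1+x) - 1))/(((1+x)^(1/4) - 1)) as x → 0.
Both numerator and denominator → 0 as x → 0; this is a 0/0 indeterminate form.
Expand each to leading order near x = 0: numerator ~ 3·x/2, denominator ~ x/4.
The limit of the ratio is 6.

Final answer: 6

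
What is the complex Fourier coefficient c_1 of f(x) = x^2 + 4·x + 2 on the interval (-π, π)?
Compute the real Fourier coefficients first: a_1 = -4, b_1 = 8.
Then c_1 = (a_1 − i·b_1)/2 = -2 - 4·i.

Final answer: -2 - 4·i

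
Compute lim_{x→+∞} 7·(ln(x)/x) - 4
Evaluate the dominant behaviour as x → +∞; each term tends to a finite value or vanishes.
Limit = -4.

Final answer: -4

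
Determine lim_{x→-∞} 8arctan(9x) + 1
Evaluate the dominant behaviour as x → -∞; each term tends to a finite value or vanishes.
Limit = 1 - 4·π.

Final answer: 1 - 4·π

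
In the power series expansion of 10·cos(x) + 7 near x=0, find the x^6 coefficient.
Expand to order 6: 10·cos(x) + 7 = -x^6/72 + 5·x^4/12 - 5·x^2 + 17 + O(x^7).
The coefficient of x^6 is -1/72.

Final answer: -1/72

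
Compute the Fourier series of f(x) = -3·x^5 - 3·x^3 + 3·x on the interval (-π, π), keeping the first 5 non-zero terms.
(-678 - 6·π^4 + 114·π^2)·sin(x) + (-12·π^2 + 15 + 3·π^4)·sin(2·x) + (-2·π^4 + 10/27 + 22·π^2/9)·sin(3·x) + (-3·π^2/8 - 87/64 + 3·π^4/2)·sin(4·x) + (-6·π^4/5 - 6·π^2/25 + 786/625)·sin(5·x)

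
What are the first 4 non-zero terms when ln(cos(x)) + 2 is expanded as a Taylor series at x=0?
-x^6/45 - x^4/12 - x^2/2 + 2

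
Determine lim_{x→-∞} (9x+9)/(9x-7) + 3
Evaluate the dominant behaviour as x → -∞; each term tends to a finite value or vanishes.
Limit = 4.

Final answer: 4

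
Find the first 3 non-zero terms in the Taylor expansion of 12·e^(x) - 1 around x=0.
6·x^2 + 12·x + 11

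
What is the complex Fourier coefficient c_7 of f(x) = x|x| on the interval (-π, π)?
Compute the real Fourier coefficients first: a_7 = 0, b_7 = (-8 + 98·π^2)/(343·π).
Then c_7 = (a_7 − i·b_7)/2 = -i·π/7 + 4·i/(343·π).

Final answer: -i·π/7 + 4·i/(343·π)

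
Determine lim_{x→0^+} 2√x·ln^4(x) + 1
The product is a 0·∞ indeterminate form at x → 0⁺.
Rewrite the product as 2·ln^4(x) / x^(-1/2) and apply L'Hôpital, or use the standard hierarchy x^(-1/2) ≫ |ln x|^4 as x → 0⁺.
The indeterminate product → 0, so the limit = 1.

Final answer: 1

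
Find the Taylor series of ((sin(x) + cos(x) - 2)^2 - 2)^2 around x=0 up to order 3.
-20·x^3/3 + 4·x + 1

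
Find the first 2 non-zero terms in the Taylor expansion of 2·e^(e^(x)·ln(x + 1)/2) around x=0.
x + 2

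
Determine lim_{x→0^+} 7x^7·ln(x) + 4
The product is a 0·∞ indeterminate form at x → 0⁺.
Rewrite the product as 7·ln(x) / x^(-7) and apply L'Hôpital, or use the standard hierarchy x^(-7) ≫ |ln x| as x → 0⁺.
The indeterminate product → 0, so the limit = 4.

Final answer: 4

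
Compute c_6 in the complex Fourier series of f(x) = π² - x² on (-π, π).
Compute the real Fourier coefficients first: a_6 = -1/9, b_6 = 0.
Then c_6 = (a_6 − i·b_6)/2 = -1/18.

Final answer: -1/18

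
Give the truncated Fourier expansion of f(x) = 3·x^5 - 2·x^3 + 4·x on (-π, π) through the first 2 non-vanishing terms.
(-124·π^2 + 6·π^4 + 752)·sin(x) + (-3·π^4 - 59/2 + 17·π^2)·sin(2·x)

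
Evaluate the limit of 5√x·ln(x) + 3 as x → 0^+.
The product is a 0·∞ indeterminate form at x → 0⁺.
Rewrite the product as 5·ln(x) / x^(-1/2) and apply L'Hôpital, or use the standard hierarchy x^(-1/2) ≫ |ln x| as x → 0⁺.
The indeterminate product → 0, so the limit = 3.

Final answer: 3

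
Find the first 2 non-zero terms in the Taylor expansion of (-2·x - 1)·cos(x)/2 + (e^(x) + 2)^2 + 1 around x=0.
5·x + 19/2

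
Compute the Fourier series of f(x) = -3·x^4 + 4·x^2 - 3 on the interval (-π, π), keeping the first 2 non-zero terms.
(-160 + 24·π^2)·cos(x) - 3·π^4/5 - 3 + 4·π^2/3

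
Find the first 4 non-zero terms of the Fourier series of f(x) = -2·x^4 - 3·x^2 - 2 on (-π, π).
(-84 + 16·π^2)·cos(x) + (3 - 4·π^2)·cos(2·x) + (4/27 + 16·π^2/9)·cos(3·x) - 2·π^4/5 - π^2 - 2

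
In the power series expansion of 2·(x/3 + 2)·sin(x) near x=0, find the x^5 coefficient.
Expand to order 5: 2·(x/3 + 2)·sin(x) = x^5/30 - x^4/9 - 2·x^3/3 + 2·x^2/3 + 4·x + O(x^6).
The coefficient of x^5 is 1/30.

Final answer: 1/30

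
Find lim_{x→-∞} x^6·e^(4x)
This is a 0·∞ indeterminate form at x → -∞.
Rewrite the product as x^6 / e^(-4x) (an ∞/∞ form) and apply L'Hôpital, or use the standard hierarchy e^(4|x|) ≫ |x^6| as x → -∞.
The indeterminate product → 0, so the limit = 0.

Final answer: 0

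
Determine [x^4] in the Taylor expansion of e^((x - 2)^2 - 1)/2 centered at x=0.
Expand to order 4: e^((x - 2)^2 - 1)/2 = 115·x^4·e^(3)/12 - 22·x^3·e^(3)/3 + 9·x^2·e^(3)/2 - 2·x·e^(3) + e^(3)/2 + O(x^5).
The coefficient of x^4 is 115·e^(3)/12.

Final answer: 115·e^(3)/12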